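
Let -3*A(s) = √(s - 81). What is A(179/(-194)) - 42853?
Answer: -42853 - I*√3083242/582 ≈ -42853.0 - 3.017*I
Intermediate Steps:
A(s) = -√(-81 + s)/3 (A(s) = -√(s - 81)/3 = -√(-81 + s)/3)
A(179/(-194)) - 42853 = -√(-81 + 179/(-194))/3 - 42853 = -√(-81 + 179*(-1/194))/3 - 42853 = -√(-81 - 179/194)/3 - 42853 = -I*√3083242/582 - 42853 = -42853 - I*√3083242/582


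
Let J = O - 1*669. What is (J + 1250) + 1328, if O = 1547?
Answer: 3456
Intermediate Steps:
J = 878 (J = 1547 - 1*669 = 1547 - 669 = 878)
(J + 1250) + 1328 = (878 + 1250) + 1328 = 2128 + 1328 = 3456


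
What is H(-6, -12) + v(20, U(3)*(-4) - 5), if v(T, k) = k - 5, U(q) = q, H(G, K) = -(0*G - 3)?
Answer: -19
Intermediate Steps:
H(G, K) = 3 (H(G, K) = -(0 - 3) = -1*(-3) = 3)
v(T, k) = -5 + k
H(-6, -12) + v(20, U(3)*(-4) - 5) = 3 + (-5 + (3*(-4) - 5)) = 3 + (-5 + (-12 - 5)) = 3 + (-5 - 17) = 3 - 22 = -19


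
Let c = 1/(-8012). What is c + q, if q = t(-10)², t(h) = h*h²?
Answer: 8011999999/8012 ≈ 1.0000e+6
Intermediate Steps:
t(h) = h³
c = -1/8012 ≈ -0.00012481
q = 1000000 (q = ((-10)³)² = (-1000)² = 1000000)
c + q = -1/8012 + 1000000 = 8011999999/8012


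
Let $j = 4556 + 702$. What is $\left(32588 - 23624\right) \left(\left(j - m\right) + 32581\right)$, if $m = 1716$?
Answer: $323806572$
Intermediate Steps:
$j = 5258$
$\left(32588 - 23624\right) \left(\left(j - m\right) + 32581\right) = \left(32588 - 23624\right) \left(\left(5258 - 1716\right) + 32581\right) = 8964 \left(\left(5258 - 1716\right) + 32581\right) = 8964 \left(3542 + 32581\right) = 8964 \cdot 36123 = 323806572$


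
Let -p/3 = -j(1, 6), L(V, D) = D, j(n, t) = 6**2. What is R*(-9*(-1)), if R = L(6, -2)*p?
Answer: -1944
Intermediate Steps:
j(n, t) = 36
p = 108 (p = -(-3)*36 = -3*(-36) = 108)
R = -216 (R = -2*108 = -216)
R*(-9*(-1)) = -(-1944)*(-1) = -216*9 = -1944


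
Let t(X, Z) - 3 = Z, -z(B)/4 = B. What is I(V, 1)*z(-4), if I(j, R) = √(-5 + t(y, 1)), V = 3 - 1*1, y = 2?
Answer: 16*I ≈ 16.0*I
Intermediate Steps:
z(B) = -4*B
V = 2 (V = 3 - 1 = 2)
t(X, Z) = 3 + Z
I(j, R) = I (I(j, R) = √(-5 + (3 + 1)) = √(-5 + 4) = √(-1) = I)
I(V, 1)*z(-4) = I*(-4*(-4)) = I*16 = 16*I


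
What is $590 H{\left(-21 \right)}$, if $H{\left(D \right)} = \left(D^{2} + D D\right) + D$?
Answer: $507990$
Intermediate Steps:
$H{\left(D \right)} = D + 2 D^{2}$ ($H{\left(D \right)} = \left(D^{2} + D^{2}\right) + D = 2 D^{2} + D = D + 2 D^{2}$)
$590 H{\left(-21 \right)} = 590 \left(- 21 \left(1 + 2 \left(-21\right)\right)\right) = 590 \left(- 21 \left(1 - 42\right)\right) = 590 \left(\left(-21\right) \left(-41\right)\right) = 590 \cdot 861 = 507990$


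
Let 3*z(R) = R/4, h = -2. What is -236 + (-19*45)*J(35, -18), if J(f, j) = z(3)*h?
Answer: 383/2 ≈ 191.50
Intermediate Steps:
z(R) = R/12 (z(R) = (R/4)/3 = R/12)
J(f, j) = -1/2 (J(f, j) = ((1/12)*3)*(-2) = (1/4)*(-2) = -1/2)
-236 + (-19*45)*J(35, -18) = -236 - 19*45*(-1/2) = -236 - 855*(-1/2) = -236 + 855/2 = 383/2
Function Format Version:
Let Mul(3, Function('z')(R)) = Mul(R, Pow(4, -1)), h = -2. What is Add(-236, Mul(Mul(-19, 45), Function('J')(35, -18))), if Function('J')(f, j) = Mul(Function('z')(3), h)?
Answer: Rational(383, 2) ≈ 191.50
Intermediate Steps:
Function('z')(R) = Mul(Rational(1, 12), R) (Function('z')(R) = Mul(Rational(1, 3), Mul(R, Pow(4, -1))) = Mul(Rational(1, 3), Mul(R, Rational(1, 4))) = Mul(Rational(1, 3), Mul(Rational(1, 4), R)) = Mul(Rational(1, 12), R))
Function('J')(f, j) = Rational(-1, 2) (Function('J')(f, j) = Mul(Mul(Rational(1, 12), 3), -2) = Mul(Rational(1, 4), -2) = Rational(-1, 2))
Add(-236, Mul(Mul(-19, 45), Function('J')(35, -18))) = Add(-236, Mul(Mul(-19, 45), Rational(-1, 2))) = Add(-236, Mul(-855, Rational(-1, 2))) = Add(-236, Rational(855, 2)) = Rational(383, 2)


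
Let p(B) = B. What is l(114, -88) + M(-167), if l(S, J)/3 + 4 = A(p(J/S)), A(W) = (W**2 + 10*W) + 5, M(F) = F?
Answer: -200756/1083 ≈ -185.37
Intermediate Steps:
A(W) = 5 + W**2 + 10*W
l(S, J) = 3 + 3*J**2/S**2 + 30*J/S (l(S, J) = -12 + 3*(5 + (J/S)**2 + 10*(J/S)) = -12 + 3*(5 + J**2/S**2 + 10*J/S) = -12 + (15 + 3*J**2/S**2 + 30*J/S) = 3 + 3*J**2/S**2 + 30*J/S)
l(114, -88) + M(-167) = (3 + 3*(-88)**2/114**2 + 30*(-88)/114) - 167 = (3 + 3*7744*(1/12996) + 30*(-88)*(1/114)) - 167 = (3 + 1936/1083 - 440/19) - 167 = -19895/1083 - 167 = -200756/1083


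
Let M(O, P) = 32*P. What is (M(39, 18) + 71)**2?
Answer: 418609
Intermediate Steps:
(M(39, 18) + 71)**2 = (32*18 + 71)**2 = (576 + 71)**2 = 647**2 = 418609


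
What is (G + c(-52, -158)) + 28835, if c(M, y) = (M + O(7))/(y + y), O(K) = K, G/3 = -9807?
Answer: -185131/316 ≈ -585.86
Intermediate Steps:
G = -29421 (G = 3*(-9807) = -29421)
c(M, y) = (7 + M)/(2*y) (c(M, y) = (M + 7)/(y + y) = (7 + M)/((2*y)) = (7 + M)*(1/(2*y)) = (7 + M)/(2*y))
(G + c(-52, -158)) + 28835 = (-29421 + (½)*(7 - 52)/(-158)) + 28835 = (-29421 + (½)*(-1/158)*(-45)) + 28835 = (-29421 + 45/316) + 28835 = -9296991/316 + 28835 = -185131/316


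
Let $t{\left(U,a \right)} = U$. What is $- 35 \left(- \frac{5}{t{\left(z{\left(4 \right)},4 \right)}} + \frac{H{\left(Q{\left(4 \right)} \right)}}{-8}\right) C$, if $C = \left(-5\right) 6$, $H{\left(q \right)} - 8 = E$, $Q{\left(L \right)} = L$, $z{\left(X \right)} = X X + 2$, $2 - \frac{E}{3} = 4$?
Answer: $- \frac{3325}{6} \approx -554.17$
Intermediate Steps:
$E = -6$ ($E = 6 - 12 = -6$)
$z{\left(X \right)} = 2 + X^{2}$ ($z{\left(X \right)} = X^{2} + 2 = 2 + X^{2}$)
$H{\left(q \right)} = 2$ ($H{\left(q \right)} = 8 - 6 = 2$)
$C = -30$
$- 35 \left(- \frac{5}{t{\left(z{\left(4 \right)},4 \right)}} + \frac{H{\left(Q{\left(4 \right)} \right)}}{-8}\right) C = - 35 \left(- \frac{5}{2 + 4^{2}} + \frac{2}{-8}\right) \left(-30\right) = - 35 \left(- \frac{5}{2 + 16} + 2 \left(- \frac{1}{8}\right)\right) \left(-30\right) = - 35 \left(- \frac{5}{18} - \frac{1}{4}\right) \left(-30\right) = \left(-35\right) \left(- \frac{19}{36}\right) \left(-30\right) = \frac{665}{36} \left(-30\right) = - \frac{3325}{6}$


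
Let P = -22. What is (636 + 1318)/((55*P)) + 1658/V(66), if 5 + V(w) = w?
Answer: 943493/36905 ≈ 25.565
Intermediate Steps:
V(w) = -5 + w
(636 + 1318)/((55*P)) + 1658/V(66) = (636 + 1318)/((55*(-22))) + 1658/(-5 + 66) = 1954/(-1210) + 1658/61 = 1954*(-1/1210) + 1658*(1/61) = -977/605 + 1658/61 = 943493/36905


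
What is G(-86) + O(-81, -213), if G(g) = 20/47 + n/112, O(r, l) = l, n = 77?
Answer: -159339/752 ≈ -211.89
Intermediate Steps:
G(g) = 837/752 (G(g) = 20/47 + 77/112 = 20*(1/47) + 77*(1/112) = 20/47 + 11/16 = 837/752)
G(-86) + O(-81, -213) = 837/752 - 213 = -159339/752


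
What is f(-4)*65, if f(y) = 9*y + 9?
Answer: -1755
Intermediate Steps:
f(y) = 9 + 9*y
f(-4)*65 = (9 + 9*(-4))*65 = (9 - 36)*65 = -27*65 = -1755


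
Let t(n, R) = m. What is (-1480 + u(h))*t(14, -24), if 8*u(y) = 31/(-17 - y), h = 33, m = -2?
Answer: 592031/200 ≈ 2960.2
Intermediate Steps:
t(n, R) = -2
u(y) = 31/(8*(-17 - y)) (u(y) = (31/(-17 - y))/8 = 31/(8*(-17 - y)))
(-1480 + u(h))*t(14, -24) = (-1480 - 31/(136 + 8*33))*(-2) = (-1480 - 31/(136 + 264))*(-2) = (-1480 - 31/400)*(-2) = -592031/400*(-2) = 592031/200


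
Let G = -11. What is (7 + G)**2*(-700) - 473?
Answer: -11673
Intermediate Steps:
(7 + G)**2*(-700) - 473 = (7 - 11)**2*(-700) - 473 = (-4)**2*(-700) - 473 = 16*(-700) - 473 = -11200 - 473 = -11673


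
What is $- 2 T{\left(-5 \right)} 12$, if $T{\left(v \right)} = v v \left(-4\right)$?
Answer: $2400$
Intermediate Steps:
$T{\left(v \right)} = - 4 v^{2}$ ($T{\left(v \right)} = v^{2} \left(-4\right) = - 4 v^{2}$)
$- 2 T{\left(-5 \right)} 12 = - 2 \left(- 4 \left(-5\right)^{2}\right) 12 = - 2 \left(\left(-4\right) 25\right) 12 = \left(-2\right) \left(-100\right) 12 = 200 \cdot 12 = 2400$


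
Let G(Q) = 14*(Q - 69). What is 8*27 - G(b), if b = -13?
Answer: 1364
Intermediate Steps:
G(Q) = -966 + 14*Q (G(Q) = 14*(-69 + Q) = -966 + 14*Q)
8*27 - G(b) = 8*27 - (-966 + 14*(-13)) = 216 - (-966 - 182) = 216 - 1*(-1148) = 216 + 1148 = 1364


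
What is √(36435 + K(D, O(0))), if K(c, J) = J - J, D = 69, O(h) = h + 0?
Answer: √36435 ≈ 190.88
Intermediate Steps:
O(h) = h
K(c, J) = 0
√(36435 + K(D, O(0))) = √(36435 + 0) = √36435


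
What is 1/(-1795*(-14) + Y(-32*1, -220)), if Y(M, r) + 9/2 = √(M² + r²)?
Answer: 100502/2524965305 - 16*√3089/2524965305 ≈ 3.9451e-5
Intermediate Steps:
Y(M, r) = -9/2 + √(M² + r²)
1/(-1795*(-14) + Y(-32*1, -220)) = 1/(-1795*(-14) + (-9/2 + √((-32*1)² + (-220)²))) = 1/(25130 + (-9/2 + √((-32)² + 48400))) = 1/(25130 + (-9/2 + √(1024 + 48400))) = 1/(25130 + (-9/2 + √49424)) = 1/(25130 + (-9/2 + 4*√3089)) = 1/(50251/2 + 4*√3089)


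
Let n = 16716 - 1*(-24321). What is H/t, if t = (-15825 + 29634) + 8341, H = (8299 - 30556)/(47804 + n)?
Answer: -22257/1967828150 ≈ -1.1310e-5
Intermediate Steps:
n = 41037 (n = 16716 + 24321 = 41037)
H = -22257/88841 (H = (8299 - 30556)/(47804 + 41037) = -22257/88841 ≈ -0.25053)
t = 22150 (t = 13809 + 8341 = 22150)
H/t = -22257/88841/22150 = -22257/88841*1/22150 = -22257/1967828150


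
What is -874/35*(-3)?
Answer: 2622/35 ≈ 74.914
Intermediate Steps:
-874/35*(-3) = 2622/35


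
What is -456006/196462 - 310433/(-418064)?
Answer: -64825702169/41066844784 ≈ -1.5785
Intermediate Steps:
-456006/196462 - 310433/(-418064) = -456006*1/196462 - 310433*(-1/418064) = -228003/98231 + 310433/418064 = -64825702169/41066844784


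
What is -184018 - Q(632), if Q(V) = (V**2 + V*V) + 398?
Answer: -983264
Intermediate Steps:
Q(V) = 398 + 2*V**2 (Q(V) = (V**2 + V**2) + 398 = 2*V**2 + 398 = 398 + 2*V**2)
-184018 - Q(632) = -184018 - (398 + 2*632**2) = -184018 - (398 + 2*399424) = -184018 - (398 + 798848) = -184018 - 1*799246 = -184018 - 799246 = -983264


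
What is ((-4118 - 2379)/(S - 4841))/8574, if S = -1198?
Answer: 6497/51778386 ≈ 0.00012548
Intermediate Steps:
((-4118 - 2379)/(S - 4841))/8574 = ((-4118 - 2379)/(-1198 - 4841))/8574 = -6497/(-6039)*(1/8574) = -6497*(-1/6039)*(1/8574) = (6497/6039)*(1/8574) = 6497/51778386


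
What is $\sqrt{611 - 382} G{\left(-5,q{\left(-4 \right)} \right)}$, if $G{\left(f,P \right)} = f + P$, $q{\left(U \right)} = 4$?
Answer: $- \sqrt{229} \approx -15.133$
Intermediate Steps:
$G{\left(f,P \right)} = P + f$
$\sqrt{611 - 382} G{\left(-5,q{\left(-4 \right)} \right)} = \sqrt{611 - 382} \left(4 - 5\right) = \sqrt{229} \left(-1\right) = - \sqrt{229}$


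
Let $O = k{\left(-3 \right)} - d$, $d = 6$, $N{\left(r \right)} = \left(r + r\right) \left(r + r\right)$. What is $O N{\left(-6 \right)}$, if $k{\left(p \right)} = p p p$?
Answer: $-4752$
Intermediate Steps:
$N{\left(r \right)} = 4 r^{2}$ ($N{\left(r \right)} = 2 r 2 r = 4 r^{2}$)
$k{\left(p \right)} = p^{3}$ ($k{\left(p \right)} = p^{2} p = p^{3}$)
$O = -33$ ($O = \left(-3\right)^{3} - 6 = -27 - 6 = -33$)
$O N{\left(-6 \right)} = - 33 \cdot 4 \left(-6\right)^{2} = - 33 \cdot 4 \cdot 36 = \left(-33\right) 144 = -4752$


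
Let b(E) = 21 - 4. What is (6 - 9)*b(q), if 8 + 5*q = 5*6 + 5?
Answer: -51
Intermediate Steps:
q = 27/5 (q = -8/5 + (5*6 + 5)/5 = -8/5 + (30 + 5)/5 = -8/5 + (⅕)*35 = -8/5 + 7 = 27/5 ≈ 5.4000)
b(E) = 17
(6 - 9)*b(q) = (6 - 9)*17 = -3*17 = -51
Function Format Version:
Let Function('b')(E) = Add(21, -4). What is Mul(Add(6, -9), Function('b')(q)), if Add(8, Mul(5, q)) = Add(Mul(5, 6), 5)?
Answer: -51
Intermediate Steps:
q = Rational(27, 5) (q = Add(Rational(-8, 5), Mul(Rational(1, 5), Add(Mul(5, 6), 5))) = Add(Rational(-8, 5), Mul(Rational(1, 5), Add(30, 5))) = Add(Rational(-8, 5), Mul(Rational(1, 5), 35)) = Add(Rational(-8, 5), 7) = Rational(27, 5) ≈ 5.4000)
Function('b')(E) = 17
Mul(Add(6, -9), Function('b')(q)) = Mul(Add(6, -9), 17) = Mul(-3, 17) = -51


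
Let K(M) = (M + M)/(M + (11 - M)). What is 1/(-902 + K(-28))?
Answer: -11/9978 ≈ -0.0011024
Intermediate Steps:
K(M) = 2*M/11 (K(M) = (2*M)/11 = (2*M)*(1/11) = 2*M/11)
1/(-902 + K(-28)) = 1/(-902 + (2/11)*(-28)) = 1/(-902 - 56/11) = 1/(-9978/11) = -11/9978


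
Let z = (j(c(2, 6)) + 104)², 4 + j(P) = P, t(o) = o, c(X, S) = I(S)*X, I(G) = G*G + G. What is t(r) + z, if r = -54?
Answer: 33802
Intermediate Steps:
I(G) = G + G² (I(G) = G² + G = G + G²)
c(X, S) = S*X*(1 + S) (c(X, S) = (S*(1 + S))*X = S*X*(1 + S))
j(P) = -4 + P
z = 33856 (z = ((-4 + 6*2*(1 + 6)) + 104)² = ((-4 + 6*2*7) + 104)² = ((-4 + 84) + 104)² = (80 + 104)² = 184² = 33856)
t(r) + z = -54 + 33856 = 33802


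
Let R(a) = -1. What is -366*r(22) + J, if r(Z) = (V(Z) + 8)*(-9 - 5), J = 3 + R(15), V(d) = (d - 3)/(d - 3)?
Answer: 46118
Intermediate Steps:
V(d) = 1 (V(d) = (-3 + d)/(-3 + d) = 1)
J = 2 (J = 3 - 1 = 2)
r(Z) = -126 (r(Z) = (1 + 8)*(-9 - 5) = 9*(-14) = -126)
-366*r(22) + J = -366*(-126) + 2 = 46116 + 2 = 46118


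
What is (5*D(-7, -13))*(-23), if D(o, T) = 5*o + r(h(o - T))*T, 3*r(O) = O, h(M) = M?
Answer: 7015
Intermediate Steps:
r(O) = O/3
D(o, T) = 5*o + T*(-T/3 + o/3) (D(o, T) = 5*o + ((o - T)/3)*T = 5*o + (-T/3 + o/3)*T = 5*o + T*(-T/3 + o/3))
(5*D(-7, -13))*(-23) = (5*(5*(-7) - 1/3*(-13)*(-13 - 1*(-7))))*(-23) = (5*(-35 - 1/3*(-13)*(-13 + 7)))*(-23) = (5*(-35 - 1/3*(-13)*(-6)))*(-23) = (5*(-35 - 26))*(-23) = (5*(-61))*(-23) = -305*(-23) = 7015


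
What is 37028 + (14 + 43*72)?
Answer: 40138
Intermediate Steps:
37028 + (14 + 43*72) = 37028 + (14 + 3096) = 37028 + 3110 = 40138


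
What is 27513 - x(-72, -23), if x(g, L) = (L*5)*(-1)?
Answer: 27398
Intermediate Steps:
x(g, L) = -5*L (x(g, L) = (5*L)*(-1) = -5*L)
27513 - x(-72, -23) = 27513 - (-5)*(-23) = 27513 - 1*115 = 27513 - 115 = 27398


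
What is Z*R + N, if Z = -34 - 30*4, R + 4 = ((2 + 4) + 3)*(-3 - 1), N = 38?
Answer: 6198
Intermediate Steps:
R = -40 (R = -4 + ((2 + 4) + 3)*(-3 - 1) = -4 + (6 + 3)*(-4) = -4 + 9*(-4) = -4 - 36 = -40)
Z = -154 (Z = -34 - 1*120 = -34 - 120 = -154)
Z*R + N = -154*(-40) + 38 = 6160 + 38 = 6198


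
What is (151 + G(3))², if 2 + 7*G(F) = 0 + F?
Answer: 1119364/49 ≈ 22844.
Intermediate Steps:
G(F) = -2/7 + F/7 (G(F) = -2/7 + (0 + F)/7 = -2/7 + F/7)
(151 + G(3))² = (151 + (-2/7 + (⅐)*3))² = (151 + (-2/7 + 3/7))² = (151 + ⅐)² = (1058/7)² = 1119364/49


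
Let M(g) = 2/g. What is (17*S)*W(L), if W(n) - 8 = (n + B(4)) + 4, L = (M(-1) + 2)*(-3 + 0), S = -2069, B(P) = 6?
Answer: -633114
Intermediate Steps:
L = 0 (L = (2/(-1) + 2)*(-3 + 0) = (2*(-1) + 2)*(-3) = (-2 + 2)*(-3) = 0*(-3) = 0)
W(n) = 18 + n (W(n) = 8 + ((n + 6) + 4) = 8 + ((6 + n) + 4) = 8 + (10 + n) = 18 + n)
(17*S)*W(L) = (17*(-2069))*(18 + 0) = -35173*18 = -633114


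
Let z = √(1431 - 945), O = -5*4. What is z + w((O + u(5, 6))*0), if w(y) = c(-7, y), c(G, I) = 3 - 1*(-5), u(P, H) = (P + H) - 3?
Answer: 8 + 9*√6 ≈ 30.045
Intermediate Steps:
u(P, H) = -3 + H + P (u(P, H) = (H + P) - 3 = -3 + H + P)
O = -20
c(G, I) = 8 (c(G, I) = 3 + 5 = 8)
w(y) = 8
z = 9*√6 (z = √486 = 9*√6 ≈ 22.045)
z + w((O + u(5, 6))*0) = 9*√6 + 8 = 8 + 9*√6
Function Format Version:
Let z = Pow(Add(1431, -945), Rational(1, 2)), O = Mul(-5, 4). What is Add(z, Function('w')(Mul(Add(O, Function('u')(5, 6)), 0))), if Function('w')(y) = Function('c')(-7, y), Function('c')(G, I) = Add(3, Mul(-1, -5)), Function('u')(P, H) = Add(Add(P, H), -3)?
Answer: Add(8, Mul(9, Pow(6, Rational(1, 2)))) ≈ 30.045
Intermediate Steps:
Function('u')(P, H) = Add(-3, H, P) (Function('u')(P, H) = Add(Add(H, P), -3) = Add(-3, H, P))
O = -20
Function('c')(G, I) = 8 (Function('c')(G, I) = Add(3, 5) = 8)
Function('w')(y) = 8
z = Mul(9, Pow(6, Rational(1, 2))) (z = Pow(486, Rational(1, 2)) = Mul(9, Pow(6, Rational(1, 2))) ≈ 22.045)
Add(z, Function('w')(Mul(Add(O, Function('u')(5, 6)), 0))) = Add(Mul(9, Pow(6, Rational(1, 2))), 8) = Add(8, Mul(9, Pow(6, Rational(1, 2))))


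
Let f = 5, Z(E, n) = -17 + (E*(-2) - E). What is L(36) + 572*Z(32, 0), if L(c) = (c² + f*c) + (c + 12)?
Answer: -63112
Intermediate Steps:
Z(E, n) = -17 - 3*E (Z(E, n) = -17 + (-2*E - E) = -17 - 3*E)
L(c) = 12 + c² + 6*c (L(c) = (c² + 5*c) + (c + 12) = (c² + 5*c) + (12 + c) = 12 + c² + 6*c)
L(36) + 572*Z(32, 0) = (12 + 36² + 6*36) + 572*(-17 - 3*32) = (12 + 1296 + 216) + 572*(-17 - 96) = 1524 + 572*(-113) = 1524 - 64636 = -63112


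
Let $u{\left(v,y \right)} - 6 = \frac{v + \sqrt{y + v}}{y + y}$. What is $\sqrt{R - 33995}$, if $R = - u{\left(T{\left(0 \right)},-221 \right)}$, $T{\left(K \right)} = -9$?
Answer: $\frac{\sqrt{-6642575342 + 442 i \sqrt{230}}}{442} \approx 9.3039 \cdot 10^{-5} + 184.39 i$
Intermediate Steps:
$u{\left(v,y \right)} = 6 + \frac{v + \sqrt{v + y}}{2 y}$ ($u{\left(v,y \right)} = 6 + \frac{v + \sqrt{y + v}}{y + y} = 6 + \frac{v + \sqrt{v + y}}{2 y}$)
$R = - \frac{2661}{442} + \frac{i \sqrt{230}}{442}$ ($R = - \frac{-9 + \sqrt{-9 - 221} + 12 \left(-221\right)}{2 \left(-221\right)} = - \frac{\left(-1\right) \left(-9 + \sqrt{-230} - 2652\right)}{2 \cdot 221} = - \frac{\left(-1\right) \left(-9 + i \sqrt{230} - 2652\right)}{2 \cdot 221} = - \frac{\left(-1\right) \left(-2661 + i \sqrt{230}\right)}{2 \cdot 221} = - (\frac{2661}{442} - \frac{i \sqrt{230}}{442}) = - \frac{2661}{442} + \frac{i \sqrt{230}}{442} \approx -6.0204 + 0.034312 i$)
$\sqrt{R - 33995} = \sqrt{\left(- \frac{2661}{442} + \frac{i \sqrt{230}}{442}\right) - 33995} = \sqrt{- \frac{15028451}{442} + \frac{i \sqrt{230}}{442}}$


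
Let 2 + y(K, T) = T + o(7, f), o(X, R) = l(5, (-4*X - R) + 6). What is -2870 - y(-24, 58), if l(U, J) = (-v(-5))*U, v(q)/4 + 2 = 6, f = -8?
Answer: -2846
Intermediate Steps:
v(q) = 16 (v(q) = -8 + 4*6 = -8 + 24 = 16)
l(U, J) = -16*U (l(U, J) = (-1*16)*U = -16*U)
o(X, R) = -80 (o(X, R) = -16*5 = -80)
y(K, T) = -82 + T (y(K, T) = -2 + (T - 80) = -2 + (-80 + T) = -82 + T)
-2870 - y(-24, 58) = -2870 - (-82 + 58) = -2870 - 1*(-24) = -2870 + 24 = -2846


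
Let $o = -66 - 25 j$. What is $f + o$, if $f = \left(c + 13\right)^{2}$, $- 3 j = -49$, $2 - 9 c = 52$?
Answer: $- \frac{33932}{81} \approx -418.91$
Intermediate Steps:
$c = - \frac{50}{9}$ ($c = \frac{2}{9} - \frac{52}{9} = - \frac{50}{9} \approx -5.5556$)
$j = \frac{49}{3}$ ($j = \left(- \frac{1}{3}\right) \left(-49\right) = \frac{49}{3} \approx 16.333$)
$o = - \frac{1423}{3}$ ($o = -66 - \frac{1225}{3} = - \frac{1423}{3} \approx -474.33$)
$f = \frac{4489}{81}$ ($f = \left(- \frac{50}{9} + 13\right)^{2} = \left(\frac{67}{9}\right)^{2} = \frac{4489}{81} \approx 55.42$)
$f + o = \frac{4489}{81} - \frac{1423}{3} = - \frac{33932}{81}$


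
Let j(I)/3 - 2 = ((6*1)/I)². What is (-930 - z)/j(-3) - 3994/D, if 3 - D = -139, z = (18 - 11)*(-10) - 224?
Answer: -13517/213 ≈ -63.460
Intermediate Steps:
z = -294 (z = 7*(-10) - 224 = -70 - 224 = -294)
D = 142 (D = 3 - 1*(-139) = 3 + 139 = 142)
j(I) = 6 + 108/I² (j(I) = 6 + 3*((6*1)/I)² = 6 + 3*(6/I)² = 6 + 3*(36/I²) = 6 + 108/I²)
(-930 - z)/j(-3) - 3994/D = (-930 - 1*(-294))/(6 + 108/(-3)²) - 3994/142 = (-930 + 294)/(6 + 108*(⅑)) - 3994*1/142 = -636/(6 + 12) - 1997/71 = -636/18 - 1997/71 = -636*1/18 - 1997/71 = -106/3 - 1997/71 = -13517/213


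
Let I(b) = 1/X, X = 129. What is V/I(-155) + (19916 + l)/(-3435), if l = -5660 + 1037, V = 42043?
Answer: 18629868652/3435 ≈ 5.4235e+6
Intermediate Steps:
I(b) = 1/129
l = -4623
V/I(-155) + (19916 + l)/(-3435) = 42043/(1/129) + (19916 - 4623)/(-3435) = 42043*129 + 15293*(-1/3435) = 5423547 - 15293/3435 = 18629868652/3435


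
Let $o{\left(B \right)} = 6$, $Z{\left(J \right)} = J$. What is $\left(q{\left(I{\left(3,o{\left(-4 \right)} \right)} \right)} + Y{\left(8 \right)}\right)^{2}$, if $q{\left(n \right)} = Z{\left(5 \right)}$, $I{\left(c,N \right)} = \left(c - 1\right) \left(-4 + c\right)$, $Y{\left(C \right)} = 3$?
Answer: $64$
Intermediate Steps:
$I{\left(c,N \right)} = \left(-1 + c\right) \left(-4 + c\right)$
$q{\left(n \right)} = 5$
$\left(q{\left(I{\left(3,o{\left(-4 \right)} \right)} \right)} + Y{\left(8 \right)}\right)^{2} = \left(5 + 3\right)^{2} = 8^{2} = 64$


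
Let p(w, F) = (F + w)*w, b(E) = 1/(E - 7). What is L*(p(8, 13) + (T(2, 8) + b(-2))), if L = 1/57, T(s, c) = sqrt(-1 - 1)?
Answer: 1511/513 + I*sqrt(2)/57 ≈ 2.9454 + 0.024811*I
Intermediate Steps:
T(s, c) = I*sqrt(2) (T(s, c) = sqrt(-2) = I*sqrt(2))
b(E) = 1/(-7 + E)
p(w, F) = w*(F + w)
L = 1/57 ≈ 0.017544
L*(p(8, 13) + (T(2, 8) + b(-2))) = (8*(13 + 8) + (I*sqrt(2) + 1/(-7 - 2)))/57 = (8*21 + (I*sqrt(2) + 1/(-9)))/57 = (168 + (I*sqrt(2) - 1/9))/57 = (168 + (-1/9 + I*sqrt(2)))/57 = (1511/9 + I*sqrt(2))/57 = 1511/513 + I*sqrt(2)/57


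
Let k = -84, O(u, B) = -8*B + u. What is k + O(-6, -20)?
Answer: 70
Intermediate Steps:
O(u, B) = u - 8*B
k + O(-6, -20) = -84 + (-6 - 8*(-20)) = -84 + (-6 + 160) = -84 + 154 = 70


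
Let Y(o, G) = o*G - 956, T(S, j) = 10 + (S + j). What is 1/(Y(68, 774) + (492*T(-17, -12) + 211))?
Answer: 1/42539 ≈ 2.3508e-5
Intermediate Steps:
T(S, j) = 10 + S + j
Y(o, G) = -956 + G*o (Y(o, G) = G*o - 956 = -956 + G*o)
1/(Y(68, 774) + (492*T(-17, -12) + 211)) = 1/((-956 + 774*68) + (492*(10 - 17 - 12) + 211)) = 1/((-956 + 52632) + (492*(-19) + 211)) = 1/(51676 + (-9348 + 211)) = 1/(51676 - 9137) = 1/42539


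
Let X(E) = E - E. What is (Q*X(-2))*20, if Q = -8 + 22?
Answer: 0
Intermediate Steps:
Q = 14
X(E) = 0
(Q*X(-2))*20 = (14*0)*20 = 0*20 = 0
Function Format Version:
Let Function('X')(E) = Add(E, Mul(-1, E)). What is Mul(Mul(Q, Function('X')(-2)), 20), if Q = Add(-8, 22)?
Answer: 0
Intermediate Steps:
Q = 14
Function('X')(E) = 0
Mul(Mul(Q, Function('X')(-2)), 20) = Mul(Mul(14, 0), 20) = Mul(0, 20) = 0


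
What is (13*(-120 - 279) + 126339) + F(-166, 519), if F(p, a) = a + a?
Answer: 122190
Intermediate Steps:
F(p, a) = 2*a
(13*(-120 - 279) + 126339) + F(-166, 519) = (13*(-120 - 279) + 126339) + 2*519 = (13*(-399) + 126339) + 1038 = (-5187 + 126339) + 1038 = 121152 + 1038 = 122190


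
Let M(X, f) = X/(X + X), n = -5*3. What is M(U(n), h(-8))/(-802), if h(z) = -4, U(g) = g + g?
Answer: -1/1604 ≈ -0.00062344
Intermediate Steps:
n = -15
U(g) = 2*g
M(X, f) = 1/2 (M(X, f) = X/((2*X)) = (1/(2*X))*X = 1/2)
M(U(n), h(-8))/(-802) = (1/2)/(-802) = (1/2)*(-1/802) = -1/1604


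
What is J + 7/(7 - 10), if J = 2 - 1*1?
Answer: -4/3 ≈ -1.3333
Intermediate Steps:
J = 1 (J = 2 - 1 = 1)
J + 7/(7 - 10) = 1 + 7/(7 - 10) = 1 + 7/(-3) = 1 - ⅓*7 = 1 - 7/3 = -4/3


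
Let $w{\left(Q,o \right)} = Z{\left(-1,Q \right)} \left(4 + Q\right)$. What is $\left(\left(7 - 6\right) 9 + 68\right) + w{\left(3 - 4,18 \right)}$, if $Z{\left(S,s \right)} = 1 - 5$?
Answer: $65$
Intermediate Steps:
$Z{\left(S,s \right)} = -4$ ($Z{\left(S,s \right)} = 1 - 5 = -4$)
$w{\left(Q,o \right)} = -16 - 4 Q$ ($w{\left(Q,o \right)} = - 4 \left(4 + Q\right) = -16 - 4 Q$)
$\left(\left(7 - 6\right) 9 + 68\right) + w{\left(3 - 4,18 \right)} = \left(\left(7 - 6\right) 9 + 68\right) - \left(16 + 4 \left(3 - 4\right)\right) = \left(1 \cdot 9 + 68\right) - 12 = \left(9 + 68\right) + \left(-16 + 4\right) = 77 - 12 = 65$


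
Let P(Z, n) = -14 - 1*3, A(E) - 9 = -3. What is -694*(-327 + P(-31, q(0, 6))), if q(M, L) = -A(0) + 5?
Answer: 238736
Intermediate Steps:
A(E) = 6 (A(E) = 9 - 3 = 6)
q(M, L) = -1 (q(M, L) = -1*6 + 5 = -6 + 5 = -1)
P(Z, n) = -17 (P(Z, n) = -14 - 3 = -17)
-694*(-327 + P(-31, q(0, 6))) = -694*(-327 - 17) = -694*(-344) = 238736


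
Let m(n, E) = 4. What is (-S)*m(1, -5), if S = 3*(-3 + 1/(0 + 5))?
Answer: 168/5 ≈ 33.600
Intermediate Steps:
S = -42/5 (S = 3*(-3 + 1/5) = 3*(-3 + ⅕) = 3*(-14/5) = -42/5 ≈ -8.4000)
(-S)*m(1, -5) = -1*(-42/5)*4 = (42/5)*4 = 168/5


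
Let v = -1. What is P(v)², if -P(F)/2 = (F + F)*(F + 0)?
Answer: 16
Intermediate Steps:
P(F) = -4*F² (P(F) = -2*(F + F)*(F + 0) = -2*2*F*F = -4*F²)
P(v)² = (-4*(-1)²)² = (-4*1)² = (-4)² = 16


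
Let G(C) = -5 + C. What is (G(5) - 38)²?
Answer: 1444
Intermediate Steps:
(G(5) - 38)² = ((-5 + 5) - 38)² = (0 - 38)² = (-38)² = 1444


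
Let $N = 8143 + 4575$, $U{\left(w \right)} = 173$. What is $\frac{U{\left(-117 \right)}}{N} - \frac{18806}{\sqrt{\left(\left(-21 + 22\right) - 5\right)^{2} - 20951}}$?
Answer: $\frac{173}{12718} + \frac{18806 i \sqrt{20935}}{20935} \approx 0.013603 + 129.98 i$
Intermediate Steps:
$N = 12718$
$\frac{U{\left(-117 \right)}}{N} - \frac{18806}{\sqrt{\left(\left(-21 + 22\right) - 5\right)^{2} - 20951}} = \frac{173}{12718} - \frac{18806}{\sqrt{\left(\left(-21 + 22\right) - 5\right)^{2} - 20951}} = 173 \cdot \frac{1}{12718} - \frac{18806}{\sqrt{\left(1 - 5\right)^{2} - 20951}} = \frac{173}{12718} - \frac{18806}{\sqrt{\left(-4\right)^{2} - 20951}} = \frac{173}{12718} - \frac{18806}{\sqrt{16 - 20951}} = \frac{173}{12718} - \frac{18806}{\sqrt{-20935}} = \frac{173}{12718} - \frac{18806}{i \sqrt{20935}} = \frac{173}{12718} - 18806 \left(- \frac{i \sqrt{20935}}{20935}\right) = \frac{173}{12718} + \frac{18806 i \sqrt{20935}}{20935}$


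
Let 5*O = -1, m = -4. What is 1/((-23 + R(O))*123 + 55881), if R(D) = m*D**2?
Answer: 25/1325808 ≈ 1.8856e-5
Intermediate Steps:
O = -1/5 (O = (1/5)*(-1) = -1/5 ≈ -0.20000)
R(D) = -4*D**2
1/((-23 + R(O))*123 + 55881) = 1/((-23 - 4*(-1/5)**2)*123 + 55881) = 1/((-23 - 4*1/25)*123 + 55881) = 1/((-23 - 4/25)*123 + 55881) = 1/(-579/25*123 + 55881) = 1/(-71217/25 + 55881) = 1/(1325808/25) = 25/1325808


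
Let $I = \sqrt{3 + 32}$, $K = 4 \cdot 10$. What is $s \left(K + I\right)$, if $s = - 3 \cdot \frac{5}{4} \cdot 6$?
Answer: $-900 - \frac{45 \sqrt{35}}{2} \approx -1033.1$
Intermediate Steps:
$K = 40$
$I = \sqrt{35} \approx 5.9161$
$s = - \frac{45}{2}$ ($s = - 3 \cdot 5 \cdot \frac{1}{4} \cdot 6 = \left(-3\right) \frac{5}{4} \cdot 6 = \left(- \frac{15}{4}\right) 6 = - \frac{45}{2} \approx -22.5$)
$s \left(K + I\right) = - \frac{45 \left(40 + \sqrt{35}\right)}{2} = -900 - \frac{45 \sqrt{35}}{2}$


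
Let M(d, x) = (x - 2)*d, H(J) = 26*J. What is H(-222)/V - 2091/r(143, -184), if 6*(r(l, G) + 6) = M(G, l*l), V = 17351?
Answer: -10749108801/32639694842 ≈ -0.32933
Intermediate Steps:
M(d, x) = d*(-2 + x) (M(d, x) = (-2 + x)*d = d*(-2 + x))
r(l, G) = -6 + G*(-2 + l**2)/6 (r(l, G) = -6 + (G*(-2 + l*l))/6 = -6 + (G*(-2 + l**2))/6 = -6 + G*(-2 + l**2)/6)
H(-222)/V - 2091/r(143, -184) = (26*(-222))/17351 - 2091/(-6 + (1/6)*(-184)*(-2 + 143**2)) = -5772*1/17351 - 2091/(-6 + (1/6)*(-184)*(-2 + 20449)) = -5772/17351 - 2091/(-6 + (1/6)*(-184)*20447) = -5772/17351 - 2091/(-6 - 1881124/3) = -5772/17351 - 2091/(-1881142/3) = -5772/17351 - 2091*(-3/1881142) = -5772/17351 + 6273/1881142 = -10749108801/32639694842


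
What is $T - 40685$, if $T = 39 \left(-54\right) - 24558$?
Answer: $-67349$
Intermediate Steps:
$T = -26664$ ($T = -2106 - 24558 = -26664$)
$T - 40685 = -26664 - 40685 = -67349$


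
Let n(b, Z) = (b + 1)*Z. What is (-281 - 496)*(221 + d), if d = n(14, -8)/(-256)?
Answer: -5506599/32 ≈ -1.7208e+5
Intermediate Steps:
n(b, Z) = Z*(1 + b) (n(b, Z) = (1 + b)*Z = Z*(1 + b))
d = 15/32 (d = -8*(1 + 14)/(-256) = -8*15*(-1/256) = -120*(-1/256) = 15/32 ≈ 0.46875)
(-281 - 496)*(221 + d) = (-281 - 496)*(221 + 15/32) = -777*7087/32 = -5506599/32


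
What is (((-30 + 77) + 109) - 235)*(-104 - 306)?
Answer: 32390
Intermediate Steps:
(((-30 + 77) + 109) - 235)*(-104 - 306) = ((47 + 109) - 235)*(-410) = (156 - 235)*(-410) = -79*(-410) = 32390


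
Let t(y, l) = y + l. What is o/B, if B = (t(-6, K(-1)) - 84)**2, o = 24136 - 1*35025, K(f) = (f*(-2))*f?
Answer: -10889/8464 ≈ -1.2865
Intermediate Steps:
K(f) = -2*f**2 (K(f) = (-2*f)*f = -2*f**2)
t(y, l) = l + y
o = -10889 (o = 24136 - 35025 = -10889)
B = 8464 (B = ((-2*(-1)**2 - 6) - 84)**2 = ((-2*1 - 6) - 84)**2 = ((-2 - 6) - 84)**2 = (-8 - 84)**2 = (-92)**2 = 8464)
o/B = -10889/8464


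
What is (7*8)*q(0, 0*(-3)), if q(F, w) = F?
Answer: 0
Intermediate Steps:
(7*8)*q(0, 0*(-3)) = (7*8)*0 = 56*0 = 0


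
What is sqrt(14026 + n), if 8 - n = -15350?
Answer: 2*sqrt(7346) ≈ 171.42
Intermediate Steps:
n = 15358 (n = 8 - 1*(-15350) = 8 + 15350 = 15358)
sqrt(14026 + n) = sqrt(14026 + 15358) = sqrt(29384) = 2*sqrt(7346)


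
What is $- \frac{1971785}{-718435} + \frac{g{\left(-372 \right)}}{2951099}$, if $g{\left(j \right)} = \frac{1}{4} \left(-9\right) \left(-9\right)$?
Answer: $\frac{4655157832019}{1696138248052} \approx 2.7446$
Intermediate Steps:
$g{\left(j \right)} = \frac{81}{4}$ ($g{\left(j \right)} = \frac{1}{4} \left(-9\right) \left(-9\right) = \left(- \frac{9}{4}\right) \left(-9\right) = \frac{81}{4}$)
$- \frac{1971785}{-718435} + \frac{g{\left(-372 \right)}}{2951099} = - \frac{1971785}{-718435} + \frac{81}{4 \cdot 2951099} = \left(-1971785\right) \left(- \frac{1}{718435}\right) + \frac{81}{4} \cdot \frac{1}{2951099} = \frac{394357}{143687} + \frac{81}{11804396} = \frac{4655157832019}{1696138248052}$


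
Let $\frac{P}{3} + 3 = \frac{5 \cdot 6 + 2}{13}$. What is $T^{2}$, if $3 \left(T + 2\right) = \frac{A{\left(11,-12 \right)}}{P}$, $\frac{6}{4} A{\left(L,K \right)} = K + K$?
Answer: $\frac{6724}{3969} \approx 1.6941$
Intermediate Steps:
$A{\left(L,K \right)} = \frac{4 K}{3}$ ($A{\left(L,K \right)} = \frac{2 \left(K + K\right)}{3} = \frac{2 \cdot 2 K}{3} = \frac{4 K}{3}$)
$P = - \frac{21}{13}$ ($P = -9 + 3 \frac{5 \cdot 6 + 2}{13} = -9 + 3 \left(30 + 2\right) \frac{1}{13} = -9 + 3 \cdot 32 \cdot \frac{1}{13} = -9 + 3 \cdot \frac{32}{13} = -9 + \frac{96}{13} = - \frac{21}{13} \approx -1.6154$)
$T = \frac{82}{63}$ ($T = -2 + \frac{\frac{4}{3} \left(-12\right) \frac{1}{- \frac{21}{13}}}{3} = -2 + \frac{\left(-16\right) \left(- \frac{13}{21}\right)}{3} = -2 + \frac{1}{3} \cdot \frac{208}{21} = -2 + \frac{208}{63} = \frac{82}{63} \approx 1.3016$)
$T^{2} = \left(\frac{82}{63}\right)^{2} = \frac{6724}{3969}$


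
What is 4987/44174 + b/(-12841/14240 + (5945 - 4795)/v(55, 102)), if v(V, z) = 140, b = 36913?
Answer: 162541330933291/32199002862 ≈ 5048.0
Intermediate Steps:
4987/44174 + b/(-12841/14240 + (5945 - 4795)/v(55, 102)) = 4987/44174 + 36913/(-12841/14240 + (5945 - 4795)/140) = 4987*(1/44174) + 36913/(-12841*1/14240 + 1150*(1/140)) = 4987/44174 + 36913/(-12841/14240 + 115/14) = 4987/44174 + 36913/(728913/99680) = 4987/44174 + 36913*(99680/728913) = 4987/44174 + 3679487840/728913 = 162541330933291/32199002862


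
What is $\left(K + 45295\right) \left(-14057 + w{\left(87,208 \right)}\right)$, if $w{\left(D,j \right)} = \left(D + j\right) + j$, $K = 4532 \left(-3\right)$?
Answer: $-429648246$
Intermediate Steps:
$K = -13596$
$w{\left(D,j \right)} = D + 2 j$
$\left(K + 45295\right) \left(-14057 + w{\left(87,208 \right)}\right) = \left(-13596 + 45295\right) \left(-14057 + \left(87 + 2 \cdot 208\right)\right) = 31699 \left(-14057 + \left(87 + 416\right)\right) = 31699 \left(-14057 + 503\right) = 31699 \left(-13554\right) = -429648246$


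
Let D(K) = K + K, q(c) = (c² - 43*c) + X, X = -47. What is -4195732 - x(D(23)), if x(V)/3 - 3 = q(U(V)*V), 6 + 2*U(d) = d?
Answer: -6616120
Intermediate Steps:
U(d) = -3 + d/2
q(c) = -47 + c² - 43*c (q(c) = (c² - 43*c) - 47 = -47 + c² - 43*c)
D(K) = 2*K
x(V) = -132 - 129*V*(-3 + V/2) + 3*V²*(-3 + V/2)² (x(V) = 9 + 3*(-47 + ((-3 + V/2)*V)² - 43*(-3 + V/2)*V) = 9 + 3*(-47 + (V*(-3 + V/2))² - 43*V*(-3 + V/2)) = 9 + 3*(-47 + V²*(-3 + V/2)² - 43*V*(-3 + V/2)) = 9 + (-141 - 129*V*(-3 + V/2) + 3*V²*(-3 + V/2)²) = -132 - 129*V*(-3 + V/2) + 3*V²*(-3 + V/2)²)
-4195732 - x(D(23)) = -4195732 - (-132 - 129*2*23*(-6 + 2*23)/2 + 3*(2*23)²*(-6 + 2*23)²/4) = -4195732 - (-132 - 129/2*46*(-6 + 46) + (¾)*46²*(-6 + 46)²) = -4195732 - (-132 - 129/2*46*40 + (¾)*2116*40²) = -4195732 - (-132 - 118680 + (¾)*2116*1600) = -4195732 - (-132 - 118680 + 2539200) = -4195732 - 1*2420388 = -4195732 - 2420388 = -6616120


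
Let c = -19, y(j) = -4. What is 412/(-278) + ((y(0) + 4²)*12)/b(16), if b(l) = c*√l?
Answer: -8918/2641 ≈ -3.3768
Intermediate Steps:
b(l) = -19*√l
412/(-278) + ((y(0) + 4²)*12)/b(16) = 412/(-278) + ((-4 + 4²)*12)/((-19*√16)) = 412*(-1/278) + ((-4 + 16)*12)/((-19*4)) = -206/139 + (12*12)/(-76) = -206/139 + 144*(-1/76) = -206/139 - 36/19 = -8918/2641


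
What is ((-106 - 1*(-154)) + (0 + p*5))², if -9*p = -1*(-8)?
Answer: 153664/81 ≈ 1897.1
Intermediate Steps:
p = -8/9 (p = -(-1)*(-8)/9 = -⅑*8 = -8/9 ≈ -0.88889)
((-106 - 1*(-154)) + (0 + p*5))² = ((-106 - 1*(-154)) + (0 - 8/9*5))² = ((-106 + 154) + (0 - 40/9))² = (48 - 40/9)² = (392/9)² = 153664/81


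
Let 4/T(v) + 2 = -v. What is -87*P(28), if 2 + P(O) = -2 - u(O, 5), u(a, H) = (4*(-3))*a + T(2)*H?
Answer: -29319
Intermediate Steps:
T(v) = 4/(-2 - v)
u(a, H) = -H - 12*a (u(a, H) = (4*(-3))*a + (-4/(2 + 2))*H = -12*a + (-4/4)*H = -12*a + (-4*1/4)*H = -12*a - H = -H - 12*a)
P(O) = 1 + 12*O (P(O) = -2 + (-2 - (-1*5 - 12*O)) = -2 + (-2 - (-5 - 12*O)) = -2 + (-2 + (5 + 12*O)) = -2 + (3 + 12*O) = 1 + 12*O)
-87*P(28) = -87*(1 + 12*28) = -87*(1 + 336) = -87*337 = -29319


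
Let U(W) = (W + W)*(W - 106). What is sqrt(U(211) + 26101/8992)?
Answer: sqrt(223935431002)/2248 ≈ 210.51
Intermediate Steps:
U(W) = 2*W*(-106 + W) (U(W) = (2*W)*(-106 + W) = 2*W*(-106 + W))
sqrt(U(211) + 26101/8992) = sqrt(2*211*(-106 + 211) + 26101/8992) = sqrt(2*211*105 + 26101*(1/8992)) = sqrt(44310 + 26101/8992) = sqrt(398461621/8992) = sqrt(223935431002)/2248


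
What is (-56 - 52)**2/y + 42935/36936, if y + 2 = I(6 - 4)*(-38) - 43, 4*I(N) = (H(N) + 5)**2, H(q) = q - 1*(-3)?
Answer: -388101179/36751320 ≈ -10.560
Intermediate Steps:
H(q) = 3 + q (H(q) = q + 3 = 3 + q)
I(N) = (8 + N)**2/4 (I(N) = ((3 + N) + 5)**2/4 = (8 + N)**2/4)
y = -995 (y = -2 + (((8 + (6 - 4))**2/4)*(-38) - 43) = -2 + (((8 + 2)**2/4)*(-38) - 43) = -2 + (((1/4)*10**2)*(-38) - 43) = -2 + (((1/4)*100)*(-38) - 43) = -2 + (25*(-38) - 43) = -2 + (-950 - 43) = -2 - 993 = -995)
(-56 - 52)**2/y + 42935/36936 = (-56 - 52)**2/(-995) + 42935/36936 = (-108)**2*(-1/995) + 42935*(1/36936) = 11664*(-1/995) + 42935/36936 = -11664/995 + 42935/36936 = -388101179/36751320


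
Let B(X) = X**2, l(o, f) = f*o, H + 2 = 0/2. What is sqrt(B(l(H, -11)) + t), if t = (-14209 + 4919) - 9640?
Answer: I*sqrt(18446) ≈ 135.82*I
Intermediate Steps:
H = -2 (H = -2 + 0/2 = -2 + 0*(1/2) = -2 + 0 = -2)
t = -18930 (t = -9290 - 9640 = -18930)
sqrt(B(l(H, -11)) + t) = sqrt((-11*(-2))**2 - 18930) = sqrt(22**2 - 18930) = sqrt(484 - 18930) = sqrt(-18446) = I*sqrt(18446)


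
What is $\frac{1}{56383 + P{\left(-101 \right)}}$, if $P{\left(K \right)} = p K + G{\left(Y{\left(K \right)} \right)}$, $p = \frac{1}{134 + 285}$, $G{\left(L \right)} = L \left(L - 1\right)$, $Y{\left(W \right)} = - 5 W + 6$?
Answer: $\frac{419}{132819966} \approx 3.1546 \cdot 10^{-6}$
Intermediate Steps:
$Y{\left(W \right)} = 6 - 5 W$
$G{\left(L \right)} = L \left(-1 + L\right)$
$p = \frac{1}{419} \approx 0.0023866$
$P{\left(K \right)} = \frac{K}{419} + \left(5 - 5 K\right) \left(6 - 5 K\right)$ ($P{\left(K \right)} = \frac{K}{419} + \left(6 - 5 K\right) \left(-1 - \left(-6 + 5 K\right)\right) = \frac{K}{419} + \left(6 - 5 K\right) \left(5 - 5 K\right) = \frac{K}{419} + \left(5 - 5 K\right) \left(6 - 5 K\right)$)
$\frac{1}{56383 + P{\left(-101 \right)}} = \frac{1}{56383 + \left(30 + 25 \left(-101\right)^{2} - - \frac{2327444}{419}\right)} = \frac{1}{56383 + \left(30 + 25 \cdot 10201 + \frac{2327444}{419}\right)} = \frac{1}{56383 + \left(30 + 255025 + \frac{2327444}{419}\right)} = \frac{1}{56383 + \frac{109195489}{419}} = \frac{1}{\frac{132819966}{419}} = \frac{419}{132819966}$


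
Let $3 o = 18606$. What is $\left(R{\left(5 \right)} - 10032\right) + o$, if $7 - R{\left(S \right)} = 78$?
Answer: $-3901$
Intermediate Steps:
$o = 6202$ ($o = \frac{1}{3} \cdot 18606 = 6202$)
$R{\left(S \right)} = -71$ ($R{\left(S \right)} = 7 - 78 = -71$)
$\left(R{\left(5 \right)} - 10032\right) + o = \left(-71 - 10032\right) + 6202 = -10103 + 6202 = -3901$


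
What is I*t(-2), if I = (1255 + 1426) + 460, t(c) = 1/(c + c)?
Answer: -3141/4 ≈ -785.25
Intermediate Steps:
t(c) = 1/(2*c)
I = 3141 (I = 2681 + 460 = 3141)
I*t(-2) = 3141*((½)/(-2)) = 3141*((½)*(-½)) = 3141*(-¼) = -3141/4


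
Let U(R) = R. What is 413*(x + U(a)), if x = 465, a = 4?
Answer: 193697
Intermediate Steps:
413*(x + U(a)) = 413*(465 + 4) = 413*469 = 193697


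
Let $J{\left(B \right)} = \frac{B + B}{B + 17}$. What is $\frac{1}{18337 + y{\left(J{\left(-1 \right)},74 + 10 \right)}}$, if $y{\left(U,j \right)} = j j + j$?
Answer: $\frac{1}{25477} \approx 3.9251 \cdot 10^{-5}$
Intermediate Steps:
$J{\left(B \right)} = \frac{2 B}{17 + B}$
$y{\left(U,j \right)} = j + j^{2}$ ($y{\left(U,j \right)} = j^{2} + j = j + j^{2}$)
$\frac{1}{18337 + y{\left(J{\left(-1 \right)},74 + 10 \right)}} = \frac{1}{18337 + \left(74 + 10\right) \left(1 + \left(74 + 10\right)\right)} = \frac{1}{18337 + 84 \left(1 + 84\right)} = \frac{1}{18337 + 84 \cdot 85} = \frac{1}{18337 + 7140} = \frac{1}{25477}$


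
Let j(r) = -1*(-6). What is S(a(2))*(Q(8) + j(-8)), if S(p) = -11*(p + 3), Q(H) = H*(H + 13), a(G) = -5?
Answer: 3828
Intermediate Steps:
j(r) = 6
Q(H) = H*(13 + H)
S(p) = -33 - 11*p (S(p) = -11*(3 + p) = -33 - 11*p)
S(a(2))*(Q(8) + j(-8)) = (-33 - 11*(-5))*(8*(13 + 8) + 6) = (-33 + 55)*(8*21 + 6) = 22*(168 + 6) = 22*174 = 3828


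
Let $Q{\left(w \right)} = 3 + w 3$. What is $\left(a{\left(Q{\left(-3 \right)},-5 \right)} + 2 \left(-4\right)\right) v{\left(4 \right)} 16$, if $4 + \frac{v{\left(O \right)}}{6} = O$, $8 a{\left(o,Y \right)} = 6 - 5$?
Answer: $0$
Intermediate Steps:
$Q{\left(w \right)} = 3 + 3 w$
$a{\left(o,Y \right)} = \frac{1}{8}$ ($a{\left(o,Y \right)} = \frac{6 - 5}{8} = \frac{1}{8} \cdot 1 = \frac{1}{8}$)
$v{\left(O \right)} = -24 + 6 O$
$\left(a{\left(Q{\left(-3 \right)},-5 \right)} + 2 \left(-4\right)\right) v{\left(4 \right)} 16 = \left(\frac{1}{8} + 2 \left(-4\right)\right) \left(-24 + 6 \cdot 4\right) 16 = \left(\frac{1}{8} - 8\right) \left(-24 + 24\right) 16 = \left(- \frac{63}{8}\right) 0 \cdot 16 = 0 \cdot 16 = 0$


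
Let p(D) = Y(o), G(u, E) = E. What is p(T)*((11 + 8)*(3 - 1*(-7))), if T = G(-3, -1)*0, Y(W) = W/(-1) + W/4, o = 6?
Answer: -855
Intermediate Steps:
Y(W) = -3*W/4 (Y(W) = W*(-1) + W*(1/4) = -W + W/4 = -3*W/4)
T = 0 (T = -1*0 = 0)
p(D) = -9/2 (p(D) = -3/4*6 = -9/2)
p(T)*((11 + 8)*(3 - 1*(-7))) = -9*(11 + 8)*(3 - 1*(-7))/2 = -171*(3 + 7)/2 = -171*10/2 = -9/2*190 = -855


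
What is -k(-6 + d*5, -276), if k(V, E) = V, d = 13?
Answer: -59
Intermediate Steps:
-k(-6 + d*5, -276) = -(-6 + 13*5) = -(-6 + 65) = -1*59 = -59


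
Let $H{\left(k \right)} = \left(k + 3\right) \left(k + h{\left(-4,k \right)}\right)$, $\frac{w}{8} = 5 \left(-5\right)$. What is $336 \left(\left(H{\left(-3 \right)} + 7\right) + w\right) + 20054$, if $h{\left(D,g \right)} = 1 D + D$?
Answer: $-44794$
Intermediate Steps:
$w = -200$ ($w = 8 \cdot 5 \left(-5\right) = 8 \left(-25\right) = -200$)
$h{\left(D,g \right)} = 2 D$ ($h{\left(D,g \right)} = D + D = 2 D$)
$H{\left(k \right)} = \left(-8 + k\right) \left(3 + k\right)$ ($H{\left(k \right)} = \left(k + 3\right) \left(k + 2 \left(-4\right)\right) = \left(3 + k\right) \left(k - 8\right) = \left(3 + k\right) \left(-8 + k\right) = \left(-8 + k\right) \left(3 + k\right)$)
$336 \left(\left(H{\left(-3 \right)} + 7\right) + w\right) + 20054 = 336 \left(\left(\left(-24 + \left(-3\right)^{2} - -15\right) + 7\right) - 200\right) + 20054 = 336 \left(\left(\left(-24 + 9 + 15\right) + 7\right) - 200\right) + 20054 = 336 \left(\left(0 + 7\right) - 200\right) + 20054 = 336 \left(7 - 200\right) + 20054 = 336 \left(-193\right) + 20054 = -64848 + 20054 = -44794$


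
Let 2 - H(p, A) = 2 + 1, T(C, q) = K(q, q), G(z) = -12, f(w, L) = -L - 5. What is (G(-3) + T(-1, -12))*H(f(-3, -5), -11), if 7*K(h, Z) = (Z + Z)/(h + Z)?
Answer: 83/7 ≈ 11.857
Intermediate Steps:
f(w, L) = -5 - L
K(h, Z) = 2*Z/(7*(Z + h)) (K(h, Z) = ((Z + Z)/(h + Z))/7 = ((2*Z)/(Z + h))/7 = (2*Z/(Z + h))/7 = 2*Z/(7*(Z + h)))
T(C, q) = ⅐ (T(C, q) = 2*q/(7*(q + q)) = 2*q/(7*((2*q))) = 2*q*(1/(2*q))/7 = ⅐)
H(p, A) = -1 (H(p, A) = 2 - (2 + 1) = 2 - 1*3 = 2 - 3 = -1)
(G(-3) + T(-1, -12))*H(f(-3, -5), -11) = (-12 + ⅐)*(-1) = -83/7*(-1) = 83/7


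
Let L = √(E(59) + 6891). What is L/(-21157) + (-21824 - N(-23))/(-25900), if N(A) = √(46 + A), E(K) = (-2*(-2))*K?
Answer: 5456/6475 - √7127/21157 + √23/25900 ≈ 0.83882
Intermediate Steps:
E(K) = 4*K
L = √7127 (L = √(4*59 + 6891) = √(236 + 6891) = √7127 ≈ 84.422)
L/(-21157) + (-21824 - N(-23))/(-25900) = √7127/(-21157) + (-21824 - √(46 - 23))/(-25900) = √7127*(-1/21157) + (-21824 - √23)*(-1/25900) = -√7127/21157 + (5456/6475 + √23/25900) = 5456/6475 - √7127/21157 + √23/25900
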